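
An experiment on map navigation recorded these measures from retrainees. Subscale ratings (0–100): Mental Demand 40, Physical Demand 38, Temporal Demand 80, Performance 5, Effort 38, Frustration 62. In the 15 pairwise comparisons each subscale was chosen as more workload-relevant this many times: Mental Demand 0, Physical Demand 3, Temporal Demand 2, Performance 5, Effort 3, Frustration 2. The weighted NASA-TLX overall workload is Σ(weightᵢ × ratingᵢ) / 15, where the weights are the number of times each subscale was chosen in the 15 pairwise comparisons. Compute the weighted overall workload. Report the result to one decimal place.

35.8

The tallies are the weights (they sum to 15).
Weighted sum = 0·40 + 3·38 + 2·80 + 5·5 + 3·38 + 2·62
            = 0 + 114 + 160 + 25 + 114 + 124 = 537.
Overall workload = 537 / 15 = 35.8000 ≈ 35.8.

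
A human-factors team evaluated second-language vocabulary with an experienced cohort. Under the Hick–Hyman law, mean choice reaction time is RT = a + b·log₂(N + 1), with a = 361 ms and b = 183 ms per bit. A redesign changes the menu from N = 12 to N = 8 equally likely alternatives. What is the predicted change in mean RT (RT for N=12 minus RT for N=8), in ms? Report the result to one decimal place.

RT(12) = 361 + 183·log₂(13) = 361 + 183·3.7004 = 1038.1732 ms.
RT(8) = 361 + 183·log₂(9) = 361 + 183·3.1699 = 941.0917 ms.
Difference = 1038.1732 − 941.0917 = 97.0815 ≈ 97.1 ms.

97.1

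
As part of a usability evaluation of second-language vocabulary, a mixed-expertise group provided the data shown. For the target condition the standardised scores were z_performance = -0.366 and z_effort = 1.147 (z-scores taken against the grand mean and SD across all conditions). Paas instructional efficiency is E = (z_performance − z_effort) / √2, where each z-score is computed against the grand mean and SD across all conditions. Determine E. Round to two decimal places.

-1.07

z_P − z_E = -0.366 − 1.147 = -1.5130.
E = -1.5130 / √2 = -1.5130 / 1.41421 = -1.0699 ≈ -1.07.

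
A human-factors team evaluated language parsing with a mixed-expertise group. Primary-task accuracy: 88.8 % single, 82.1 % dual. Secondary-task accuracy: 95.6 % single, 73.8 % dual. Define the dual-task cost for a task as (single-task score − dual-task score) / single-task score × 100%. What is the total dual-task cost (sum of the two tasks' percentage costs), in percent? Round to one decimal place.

Primary cost = (88.8 − 82.1) / 88.8 × 100% = 7.5450%.
Secondary cost = (95.6 − 73.8) / 95.6 × 100% = 22.8033%.
Total = 7.5450% + 22.8033% = 30.3483% ≈ 30.3%.

30.3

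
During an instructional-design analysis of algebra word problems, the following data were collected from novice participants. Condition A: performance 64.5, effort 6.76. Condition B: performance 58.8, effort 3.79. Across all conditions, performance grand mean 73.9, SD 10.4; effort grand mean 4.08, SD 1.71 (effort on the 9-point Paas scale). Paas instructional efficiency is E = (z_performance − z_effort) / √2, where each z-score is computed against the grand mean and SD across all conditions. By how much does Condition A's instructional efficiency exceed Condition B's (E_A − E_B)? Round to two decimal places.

Condition A: z_P = (64.5 − 73.9)/10.4 = -0.9038; z_E = (6.76 − 4.08)/1.71 = 1.5673; E_A = (-0.9038 − 1.5673)/√2 = -1.7473.
Condition B: z_P = (58.8 − 73.9)/10.4 = -1.4519; z_E = (3.79 − 4.08)/1.71 = -0.1696; E_B = (-1.4519 − (-0.1696))/√2 = -0.9067.
E_A − E_B = -1.7473 − (-0.9067) = -0.8406 ≈ -0.84.

-0.84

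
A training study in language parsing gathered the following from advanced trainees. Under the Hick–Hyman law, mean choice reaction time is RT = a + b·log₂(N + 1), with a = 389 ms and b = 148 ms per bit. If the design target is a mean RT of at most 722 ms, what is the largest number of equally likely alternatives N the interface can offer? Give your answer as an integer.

Set 389 + 148·log₂(N + 1) ≤ 722.
log₂(N + 1) ≤ (722 − 389) / 148 = 2.2500.
N + 1 ≤ 2^2.2500 = 4.7568.
N ≤ 3.7568, so the largest integer N is 3.

3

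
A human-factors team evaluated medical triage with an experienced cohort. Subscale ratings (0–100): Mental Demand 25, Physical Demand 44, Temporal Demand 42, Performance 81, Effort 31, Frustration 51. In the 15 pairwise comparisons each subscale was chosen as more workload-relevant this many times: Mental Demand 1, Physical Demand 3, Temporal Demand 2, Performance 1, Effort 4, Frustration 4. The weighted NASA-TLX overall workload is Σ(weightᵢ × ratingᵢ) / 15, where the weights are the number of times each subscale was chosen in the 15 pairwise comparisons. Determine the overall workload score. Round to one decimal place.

43.3

The tallies are the weights (they sum to 15).
Weighted sum = 1·25 + 3·44 + 2·42 + 1·81 + 4·31 + 4·51
            = 25 + 132 + 84 + 81 + 124 + 204 = 650.
Overall workload = 650 / 15 = 43.3333 ≈ 43.3.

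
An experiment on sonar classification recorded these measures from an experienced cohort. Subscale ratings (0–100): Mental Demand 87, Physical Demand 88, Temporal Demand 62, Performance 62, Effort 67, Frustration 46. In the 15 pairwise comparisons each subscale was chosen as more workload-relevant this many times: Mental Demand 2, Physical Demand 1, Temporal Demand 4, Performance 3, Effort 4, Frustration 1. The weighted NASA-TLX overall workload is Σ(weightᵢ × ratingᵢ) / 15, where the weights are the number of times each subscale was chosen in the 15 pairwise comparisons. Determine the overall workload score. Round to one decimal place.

67.3

The tallies are the weights (they sum to 15).
Weighted sum = 2·87 + 1·88 + 4·62 + 3·62 + 4·67 + 1·46
            = 174 + 88 + 248 + 186 + 268 + 46 = 1010.
Overall workload = 1010 / 15 = 67.3333 ≈ 67.3.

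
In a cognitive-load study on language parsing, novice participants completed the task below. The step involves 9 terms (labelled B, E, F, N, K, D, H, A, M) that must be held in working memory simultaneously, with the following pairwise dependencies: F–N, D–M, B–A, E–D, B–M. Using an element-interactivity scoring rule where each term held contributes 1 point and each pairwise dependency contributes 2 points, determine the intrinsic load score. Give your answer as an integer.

19

Count of terms held simultaneously: 9.
Count of pairwise dependencies listed: 5.
Element contribution: 9 × 1 = 9.
Interaction contribution: 5 × 2 = 10.
Intrinsic load = 9 + 10 = 19.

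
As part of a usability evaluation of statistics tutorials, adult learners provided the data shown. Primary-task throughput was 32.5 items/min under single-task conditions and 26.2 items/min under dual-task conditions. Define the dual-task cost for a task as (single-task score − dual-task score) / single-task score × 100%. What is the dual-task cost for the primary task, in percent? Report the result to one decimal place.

Cost = (32.5 − 26.2) / 32.5 × 100%
     = 6.3000 / 32.5 × 100% = 19.3846%.
≈ 19.4%.

19.4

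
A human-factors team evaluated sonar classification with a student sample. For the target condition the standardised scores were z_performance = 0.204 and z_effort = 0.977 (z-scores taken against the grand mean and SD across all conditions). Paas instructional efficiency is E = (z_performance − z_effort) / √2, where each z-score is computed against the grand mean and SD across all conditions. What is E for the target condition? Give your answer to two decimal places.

z_P − z_E = 0.204 − 0.977 = -0.7730.
E = -0.7730 / √2 = -0.7730 / 1.41421 = -0.5466 ≈ -0.55.

-0.55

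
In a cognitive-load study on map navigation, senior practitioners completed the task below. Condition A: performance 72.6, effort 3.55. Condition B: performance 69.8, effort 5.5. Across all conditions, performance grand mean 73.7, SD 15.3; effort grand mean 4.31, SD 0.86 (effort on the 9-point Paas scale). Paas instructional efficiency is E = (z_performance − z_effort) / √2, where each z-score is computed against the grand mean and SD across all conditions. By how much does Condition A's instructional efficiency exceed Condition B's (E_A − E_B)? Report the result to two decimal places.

1.73

Condition A: z_P = (72.6 − 73.7)/15.3 = -0.0719; z_E = (3.55 − 4.31)/0.86 = -0.8837; E_A = (-0.0719 − (-0.8837))/√2 = 0.5740.
Condition B: z_P = (69.8 − 73.7)/15.3 = -0.2549; z_E = (5.5 − 4.31)/0.86 = 1.3837; E_B = (-0.2549 − 1.3837)/√2 = -1.1587.
E_A − E_B = 0.5740 − (-1.1587) = 1.7327 ≈ 1.73.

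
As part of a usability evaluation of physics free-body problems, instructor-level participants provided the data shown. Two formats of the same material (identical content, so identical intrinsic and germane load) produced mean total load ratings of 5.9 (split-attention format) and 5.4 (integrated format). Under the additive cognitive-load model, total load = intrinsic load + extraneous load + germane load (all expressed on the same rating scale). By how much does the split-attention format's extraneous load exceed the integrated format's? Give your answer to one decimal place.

0.5

Intrinsic and germane load are equal across formats, so the difference in total load equals the difference in extraneous load.
Extraneous-load difference = 5.9 − 5.4 = 0.5.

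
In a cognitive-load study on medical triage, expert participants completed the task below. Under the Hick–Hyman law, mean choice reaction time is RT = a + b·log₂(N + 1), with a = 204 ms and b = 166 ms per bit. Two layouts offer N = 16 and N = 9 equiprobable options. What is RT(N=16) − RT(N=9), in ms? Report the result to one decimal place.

RT(16) = 204 + 166·log₂(17) = 204 + 166·4.0875 = 882.5250 ms.
RT(9) = 204 + 166·log₂(10) = 204 + 166·3.3219 = 755.4354 ms.
Difference = 882.5250 − 755.4354 = 127.0896 ≈ 127.1 ms.

127.1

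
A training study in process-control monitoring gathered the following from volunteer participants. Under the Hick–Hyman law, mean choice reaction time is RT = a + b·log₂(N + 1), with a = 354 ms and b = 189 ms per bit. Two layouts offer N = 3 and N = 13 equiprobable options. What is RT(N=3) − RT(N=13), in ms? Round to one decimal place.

RT(3) = 354 + 189·log₂(4) = 354 + 189·2.0000 = 732.0000 ms.
RT(13) = 354 + 189·log₂(14) = 354 + 189·3.8074 = 1073.5986 ms.
Difference = 732.0000 − 1073.5986 = -341.5986 ≈ -341.6 ms.

-341.6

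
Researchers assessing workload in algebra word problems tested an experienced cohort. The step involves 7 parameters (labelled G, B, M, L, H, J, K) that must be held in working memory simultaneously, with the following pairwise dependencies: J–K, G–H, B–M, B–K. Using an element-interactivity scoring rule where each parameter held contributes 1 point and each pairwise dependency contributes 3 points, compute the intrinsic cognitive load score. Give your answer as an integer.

19

Count of parameters held simultaneously: 7.
Count of pairwise dependencies listed: 4.
Element contribution: 7 × 1 = 7.
Interaction contribution: 4 × 3 = 12.
Intrinsic load = 7 + 12 = 19.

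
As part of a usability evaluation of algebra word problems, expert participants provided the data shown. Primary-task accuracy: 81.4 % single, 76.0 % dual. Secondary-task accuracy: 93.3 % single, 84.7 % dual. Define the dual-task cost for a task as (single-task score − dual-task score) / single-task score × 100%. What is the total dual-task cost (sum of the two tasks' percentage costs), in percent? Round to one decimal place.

15.9

Primary cost = (81.4 − 76.0) / 81.4 × 100% = 6.6339%.
Secondary cost = (93.3 − 84.7) / 93.3 × 100% = 9.2176%.
Total = 6.6339% + 9.2176% = 15.8515% ≈ 15.9%.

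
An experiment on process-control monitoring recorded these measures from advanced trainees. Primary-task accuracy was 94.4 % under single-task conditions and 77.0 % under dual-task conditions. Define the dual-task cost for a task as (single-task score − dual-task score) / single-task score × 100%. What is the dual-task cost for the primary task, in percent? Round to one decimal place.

18.4

Cost = (94.4 − 77.0) / 94.4 × 100%
     = 17.4000 / 94.4 × 100% = 18.4322%.
≈ 18.4%.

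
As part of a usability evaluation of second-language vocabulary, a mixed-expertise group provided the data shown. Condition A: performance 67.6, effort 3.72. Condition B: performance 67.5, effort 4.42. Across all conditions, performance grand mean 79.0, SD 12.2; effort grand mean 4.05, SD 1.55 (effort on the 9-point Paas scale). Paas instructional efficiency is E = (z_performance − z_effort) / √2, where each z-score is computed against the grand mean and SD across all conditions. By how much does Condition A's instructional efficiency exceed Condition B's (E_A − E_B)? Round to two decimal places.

Condition A: z_P = (67.6 − 79.0)/12.2 = -0.9344; z_E = (3.72 − 4.05)/1.55 = -0.2129; E_A = (-0.9344 − (-0.2129))/√2 = -0.5102.
Condition B: z_P = (67.5 − 79.0)/12.2 = -0.9426; z_E = (4.42 − 4.05)/1.55 = 0.2387; E_B = (-0.9426 − 0.2387)/√2 = -0.8353.
E_A − E_B = -0.5102 − (-0.8353) = 0.3251 ≈ 0.33.

0.33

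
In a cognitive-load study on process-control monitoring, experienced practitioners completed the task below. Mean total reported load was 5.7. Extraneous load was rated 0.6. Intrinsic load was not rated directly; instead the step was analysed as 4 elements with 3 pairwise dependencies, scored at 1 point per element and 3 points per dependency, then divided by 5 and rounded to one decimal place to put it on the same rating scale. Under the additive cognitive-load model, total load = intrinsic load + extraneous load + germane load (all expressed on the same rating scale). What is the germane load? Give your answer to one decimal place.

Intrinsic (element-interactivity): (4 × 1 + 3 × 3) / 5 = 13 / 5 = 2.6000 → 2.6.
germane load = total − intrinsic − extraneous
             = 5.7 − 2.6 − 0.6 = 2.5.

2.5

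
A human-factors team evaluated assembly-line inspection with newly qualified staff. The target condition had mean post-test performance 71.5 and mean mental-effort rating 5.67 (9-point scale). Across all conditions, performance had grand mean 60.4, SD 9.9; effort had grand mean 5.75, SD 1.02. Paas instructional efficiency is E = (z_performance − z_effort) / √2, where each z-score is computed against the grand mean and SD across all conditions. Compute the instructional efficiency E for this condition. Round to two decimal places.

z_performance = (71.5 − 60.4) / 9.9 = 11.1000 / 9.9 = 1.1212.
z_effort = (5.67 − 5.75) / 1.02 = -0.0800 / 1.02 = -0.0784.
z_P − z_E = 1.1212 − (-0.0784) = 1.1996.
E = 1.1996 / √2 = 1.1996 / 1.41421 = 0.8482 ≈ 0.85.

0.85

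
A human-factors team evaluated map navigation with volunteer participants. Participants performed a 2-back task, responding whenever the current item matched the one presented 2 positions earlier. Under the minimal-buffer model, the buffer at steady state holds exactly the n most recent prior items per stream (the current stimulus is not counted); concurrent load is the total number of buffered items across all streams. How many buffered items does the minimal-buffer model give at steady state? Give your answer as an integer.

2

The buffer holds the 2 most recent prior items.
Steady-state concurrent load = 2 items.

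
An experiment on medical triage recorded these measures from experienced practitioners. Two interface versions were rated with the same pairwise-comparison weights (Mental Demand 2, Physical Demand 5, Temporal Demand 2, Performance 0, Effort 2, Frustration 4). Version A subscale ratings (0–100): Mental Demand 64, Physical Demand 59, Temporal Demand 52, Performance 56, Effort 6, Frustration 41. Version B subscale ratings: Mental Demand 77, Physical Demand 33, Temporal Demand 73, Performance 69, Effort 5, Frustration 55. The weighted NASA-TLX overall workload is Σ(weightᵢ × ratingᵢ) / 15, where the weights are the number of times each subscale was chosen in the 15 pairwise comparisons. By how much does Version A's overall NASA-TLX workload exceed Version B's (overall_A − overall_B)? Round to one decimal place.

Version A weighted sum = 2·64 + 5·59 + 2·52 + 0·56 + 2·6 + 4·41 = 128 + 295 + 104 + 0 + 12 + 164 = 703; overall_A = 703/15 = 46.8667.
Version B weighted sum = 2·77 + 5·33 + 2·73 + 0·69 + 2·5 + 4·55 = 154 + 165 + 146 + 0 + 10 + 220 = 695; overall_B = 695/15 = 46.3333.
Difference = 46.8667 − 46.3333 = 0.5334 ≈ 0.5.

0.5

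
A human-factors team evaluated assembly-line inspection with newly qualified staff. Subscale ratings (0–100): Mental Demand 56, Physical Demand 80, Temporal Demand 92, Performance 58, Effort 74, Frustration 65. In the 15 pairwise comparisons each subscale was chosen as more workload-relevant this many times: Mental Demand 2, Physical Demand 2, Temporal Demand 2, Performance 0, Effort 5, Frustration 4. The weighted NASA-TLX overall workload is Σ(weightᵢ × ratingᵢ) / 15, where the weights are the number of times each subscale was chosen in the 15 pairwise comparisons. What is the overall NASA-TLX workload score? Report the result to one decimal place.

72.4

The tallies are the weights (they sum to 15).
Weighted sum = 2·56 + 2·80 + 2·92 + 0·58 + 5·74 + 4·65
            = 112 + 160 + 184 + 0 + 370 + 260 = 1086.
Overall workload = 1086 / 15 = 72.4000 ≈ 72.4.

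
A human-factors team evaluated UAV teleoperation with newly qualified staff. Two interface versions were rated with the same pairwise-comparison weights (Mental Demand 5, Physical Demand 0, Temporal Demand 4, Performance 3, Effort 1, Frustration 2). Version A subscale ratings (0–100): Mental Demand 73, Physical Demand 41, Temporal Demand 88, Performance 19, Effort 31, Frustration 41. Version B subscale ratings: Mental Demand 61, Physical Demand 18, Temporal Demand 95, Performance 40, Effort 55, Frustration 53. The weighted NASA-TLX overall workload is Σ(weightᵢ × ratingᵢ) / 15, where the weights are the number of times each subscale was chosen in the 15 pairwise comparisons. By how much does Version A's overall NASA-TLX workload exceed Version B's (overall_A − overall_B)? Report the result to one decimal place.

-5.3

Version A weighted sum = 5·73 + 0·41 + 4·88 + 3·19 + 1·31 + 2·41 = 365 + 0 + 352 + 57 + 31 + 82 = 887; overall_A = 887/15 = 59.1333.
Version B weighted sum = 5·61 + 0·18 + 4·95 + 3·40 + 1·55 + 2·53 = 305 + 0 + 380 + 120 + 55 + 106 = 966; overall_B = 966/15 = 64.4000.
Difference = 59.1333 − 64.4000 = -5.2667 ≈ -5.3.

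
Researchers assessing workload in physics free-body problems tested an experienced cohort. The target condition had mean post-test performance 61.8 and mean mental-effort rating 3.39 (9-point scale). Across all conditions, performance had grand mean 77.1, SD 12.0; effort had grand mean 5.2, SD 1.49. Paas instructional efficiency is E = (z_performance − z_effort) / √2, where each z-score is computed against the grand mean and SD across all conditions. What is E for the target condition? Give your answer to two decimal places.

-0.04

z_performance = (61.8 − 77.1) / 12.0 = -15.3000 / 12.0 = -1.2750.
z_effort = (3.39 − 5.2) / 1.49 = -1.8100 / 1.49 = -1.2148.
z_P − z_E = -1.2750 − (-1.2148) = -0.0602.
E = -0.0602 / √2 = -0.0602 / 1.41421 = -0.0426 ≈ -0.04.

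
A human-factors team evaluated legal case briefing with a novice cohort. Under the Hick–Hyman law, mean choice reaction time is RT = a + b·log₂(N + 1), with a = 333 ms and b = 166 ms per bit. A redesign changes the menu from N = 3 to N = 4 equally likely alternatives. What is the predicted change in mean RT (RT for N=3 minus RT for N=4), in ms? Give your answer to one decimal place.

-53.4

RT(3) = 333 + 166·log₂(4) = 333 + 166·2.0000 = 665.0000 ms.
RT(4) = 333 + 166·log₂(5) = 333 + 166·2.3219 = 718.4354 ms.
Difference = 665.0000 − 718.4354 = -53.4354 ≈ -53.4 ms.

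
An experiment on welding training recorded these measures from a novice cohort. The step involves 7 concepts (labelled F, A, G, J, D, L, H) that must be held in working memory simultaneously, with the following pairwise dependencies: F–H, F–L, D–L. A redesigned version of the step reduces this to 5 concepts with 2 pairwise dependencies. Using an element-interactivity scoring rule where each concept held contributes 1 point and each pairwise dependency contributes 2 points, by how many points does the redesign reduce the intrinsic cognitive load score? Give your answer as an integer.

4

Original: 7 × 1 + 3 × 2 = 7 + 6 = 13.
Redesigned: 5 × 1 + 2 × 2 = 5 + 4 = 9.
Reduction = 13 − 9 = 4.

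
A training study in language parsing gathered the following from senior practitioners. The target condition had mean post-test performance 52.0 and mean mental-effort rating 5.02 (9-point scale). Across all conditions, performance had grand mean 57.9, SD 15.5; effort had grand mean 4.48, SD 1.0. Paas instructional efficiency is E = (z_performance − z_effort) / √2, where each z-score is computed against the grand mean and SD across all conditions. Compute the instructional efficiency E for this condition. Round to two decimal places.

z_performance = (52.0 − 57.9) / 15.5 = -5.9000 / 15.5 = -0.3806.
z_effort = (5.02 − 4.48) / 1.0 = 0.5400 / 1.0 = 0.5400.
z_P − z_E = -0.3806 − 0.5400 = -0.9206.
E = -0.9206 / √2 = -0.9206 / 1.41421 = -0.6510 ≈ -0.65.

-0.65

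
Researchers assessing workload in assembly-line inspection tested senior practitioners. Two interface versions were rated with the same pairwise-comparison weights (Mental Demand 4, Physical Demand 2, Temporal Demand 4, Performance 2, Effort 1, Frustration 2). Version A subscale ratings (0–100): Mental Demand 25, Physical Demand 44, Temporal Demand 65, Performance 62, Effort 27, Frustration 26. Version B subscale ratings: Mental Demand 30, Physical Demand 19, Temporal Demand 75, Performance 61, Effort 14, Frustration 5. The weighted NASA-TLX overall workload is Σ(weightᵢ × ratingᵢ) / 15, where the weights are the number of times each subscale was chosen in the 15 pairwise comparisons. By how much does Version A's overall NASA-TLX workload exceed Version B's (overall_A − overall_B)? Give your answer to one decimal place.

3.1

Version A weighted sum = 4·25 + 2·44 + 4·65 + 2·62 + 1·27 + 2·26 = 100 + 88 + 260 + 124 + 27 + 52 = 651; overall_A = 651/15 = 43.4000.
Version B weighted sum = 4·30 + 2·19 + 4·75 + 2·61 + 1·14 + 2·5 = 120 + 38 + 300 + 122 + 14 + 10 = 604; overall_B = 604/15 = 40.2667.
Difference = 43.4000 − 40.2667 = 3.1333 ≈ 3.1.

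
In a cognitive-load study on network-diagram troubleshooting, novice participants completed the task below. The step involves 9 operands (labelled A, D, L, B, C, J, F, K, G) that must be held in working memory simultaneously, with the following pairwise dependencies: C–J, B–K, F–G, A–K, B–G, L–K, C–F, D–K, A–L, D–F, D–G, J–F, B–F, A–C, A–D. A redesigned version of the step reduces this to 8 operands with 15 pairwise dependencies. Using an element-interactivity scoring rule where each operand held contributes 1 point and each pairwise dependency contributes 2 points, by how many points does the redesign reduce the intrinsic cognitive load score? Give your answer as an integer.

Original: 9 × 1 + 15 × 2 = 9 + 30 = 39.
Redesigned: 8 × 1 + 15 × 2 = 8 + 30 = 38.
Reduction = 39 − 38 = 1.

1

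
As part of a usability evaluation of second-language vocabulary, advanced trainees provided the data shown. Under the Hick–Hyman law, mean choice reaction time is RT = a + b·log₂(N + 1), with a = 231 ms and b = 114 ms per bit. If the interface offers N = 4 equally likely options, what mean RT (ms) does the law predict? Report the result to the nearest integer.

log₂(4 + 1) = log₂(5) = 2.3219.
RT = 231 + 114 × 2.3219 = 231 + 264.6966 = 495.6966 ms.
≈ 496 ms.

496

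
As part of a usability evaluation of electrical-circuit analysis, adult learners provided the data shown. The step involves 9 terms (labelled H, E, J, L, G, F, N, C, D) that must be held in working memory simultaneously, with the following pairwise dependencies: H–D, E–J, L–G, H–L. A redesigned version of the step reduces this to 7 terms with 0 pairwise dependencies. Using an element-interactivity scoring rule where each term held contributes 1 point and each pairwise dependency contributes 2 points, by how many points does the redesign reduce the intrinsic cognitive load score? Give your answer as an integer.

10

Original: 9 × 1 + 4 × 2 = 9 + 8 = 17.
Redesigned: 7 × 1 + 0 × 2 = 7 + 0 = 7.
Reduction = 17 − 7 = 10.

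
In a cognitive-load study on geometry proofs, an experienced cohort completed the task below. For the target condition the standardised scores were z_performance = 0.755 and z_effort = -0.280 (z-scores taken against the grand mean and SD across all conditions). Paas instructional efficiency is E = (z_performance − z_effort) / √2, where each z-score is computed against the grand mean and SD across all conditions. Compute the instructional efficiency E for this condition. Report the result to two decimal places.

0.73

z_P − z_E = 0.755 − (-0.280) = 1.0350.
E = 1.0350 / √2 = 1.0350 / 1.41421 = 0.7319 ≈ 0.73.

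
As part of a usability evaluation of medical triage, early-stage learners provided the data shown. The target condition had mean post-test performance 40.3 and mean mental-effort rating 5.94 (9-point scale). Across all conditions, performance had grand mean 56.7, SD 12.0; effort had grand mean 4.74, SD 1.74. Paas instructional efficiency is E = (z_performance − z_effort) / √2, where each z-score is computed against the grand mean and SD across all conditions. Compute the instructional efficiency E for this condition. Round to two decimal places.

-1.45

z_performance = (40.3 − 56.7) / 12.0 = -16.4000 / 12.0 = -1.3667.
z_effort = (5.94 − 4.74) / 1.74 = 1.2000 / 1.74 = 0.6897.
z_P − z_E = -1.3667 − 0.6897 = -2.0564.
E = -2.0564 / √2 = -2.0564 / 1.41421 = -1.4541 ≈ -1.45.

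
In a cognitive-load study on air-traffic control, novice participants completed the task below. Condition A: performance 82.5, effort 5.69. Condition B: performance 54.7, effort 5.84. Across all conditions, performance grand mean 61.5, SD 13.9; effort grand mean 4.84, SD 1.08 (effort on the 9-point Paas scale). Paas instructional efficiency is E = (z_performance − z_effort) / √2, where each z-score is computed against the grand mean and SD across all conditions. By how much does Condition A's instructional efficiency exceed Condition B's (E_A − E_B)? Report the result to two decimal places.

1.51

Condition A: z_P = (82.5 − 61.5)/13.9 = 1.5108; z_E = (5.69 − 4.84)/1.08 = 0.7870; E_A = (1.5108 − 0.7870)/√2 = 0.5118.
Condition B: z_P = (54.7 − 61.5)/13.9 = -0.4892; z_E = (5.84 − 4.84)/1.08 = 0.9259; E_B = (-0.4892 − 0.9259)/√2 = -1.0006.
E_A − E_B = 0.5118 − (-1.0006) = 1.5124 ≈ 1.51.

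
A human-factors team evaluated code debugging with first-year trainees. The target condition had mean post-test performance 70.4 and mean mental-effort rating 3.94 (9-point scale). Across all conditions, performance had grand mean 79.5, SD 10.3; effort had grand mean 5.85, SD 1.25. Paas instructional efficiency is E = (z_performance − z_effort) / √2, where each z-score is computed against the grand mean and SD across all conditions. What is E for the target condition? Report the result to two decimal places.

0.46

z_performance = (70.4 − 79.5) / 10.3 = -9.1000 / 10.3 = -0.8835.
z_effort = (3.94 − 5.85) / 1.25 = -1.9100 / 1.25 = -1.5280.
z_P − z_E = -0.8835 − (-1.5280) = 0.6445.
E = 0.6445 / √2 = 0.6445 / 1.41421 = 0.4557 ≈ 0.46.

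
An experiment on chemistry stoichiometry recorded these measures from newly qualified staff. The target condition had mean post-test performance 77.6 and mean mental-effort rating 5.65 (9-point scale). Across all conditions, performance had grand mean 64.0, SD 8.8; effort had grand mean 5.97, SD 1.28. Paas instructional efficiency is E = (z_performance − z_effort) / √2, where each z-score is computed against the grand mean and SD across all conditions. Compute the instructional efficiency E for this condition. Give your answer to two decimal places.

1.27

z_performance = (77.6 − 64.0) / 8.8 = 13.6000 / 8.8 = 1.5455.
z_effort = (5.65 − 5.97) / 1.28 = -0.3200 / 1.28 = -0.2500.
z_P − z_E = 1.5455 − (-0.2500) = 1.7955.
E = 1.7955 / √2 = 1.7955 / 1.41421 = 1.2696 ≈ 1.27.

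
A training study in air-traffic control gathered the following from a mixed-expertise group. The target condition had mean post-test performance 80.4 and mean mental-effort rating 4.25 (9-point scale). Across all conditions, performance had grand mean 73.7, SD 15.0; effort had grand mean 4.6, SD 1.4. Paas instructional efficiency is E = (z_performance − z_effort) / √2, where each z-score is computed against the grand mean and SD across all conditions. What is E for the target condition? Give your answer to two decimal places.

0.49

z_performance = (80.4 − 73.7) / 15.0 = 6.7000 / 15.0 = 0.4467.
z_effort = (4.25 − 4.6) / 1.4 = -0.3500 / 1.4 = -0.2500.
z_P − z_E = 0.4467 − (-0.2500) = 0.6967.
E = 0.6967 / √2 = 0.6967 / 1.41421 = 0.4926 ≈ 0.49.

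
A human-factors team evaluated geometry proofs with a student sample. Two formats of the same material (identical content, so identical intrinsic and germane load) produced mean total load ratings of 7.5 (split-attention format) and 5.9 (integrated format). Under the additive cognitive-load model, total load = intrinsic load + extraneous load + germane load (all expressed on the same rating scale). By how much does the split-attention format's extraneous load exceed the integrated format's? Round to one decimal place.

1.6

Intrinsic and germane load are equal across formats, so the difference in total load equals the difference in extraneous load.
Extraneous-load difference = 7.5 − 5.9 = 1.6.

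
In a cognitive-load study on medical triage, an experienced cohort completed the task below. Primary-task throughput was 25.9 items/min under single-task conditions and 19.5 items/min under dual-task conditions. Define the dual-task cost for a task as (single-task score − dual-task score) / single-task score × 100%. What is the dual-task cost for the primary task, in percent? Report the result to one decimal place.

Cost = (25.9 − 19.5) / 25.9 × 100%
     = 6.4000 / 25.9 × 100% = 24.7104%.
≈ 24.7%.

24.7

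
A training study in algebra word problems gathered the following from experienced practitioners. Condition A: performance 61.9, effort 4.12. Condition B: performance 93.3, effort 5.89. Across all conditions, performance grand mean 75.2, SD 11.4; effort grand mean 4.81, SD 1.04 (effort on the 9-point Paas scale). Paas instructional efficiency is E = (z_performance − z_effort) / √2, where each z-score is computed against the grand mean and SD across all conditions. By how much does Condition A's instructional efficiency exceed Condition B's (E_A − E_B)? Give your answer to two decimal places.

Condition A: z_P = (61.9 − 75.2)/11.4 = -1.1667; z_E = (4.12 − 4.81)/1.04 = -0.6635; E_A = (-1.1667 − (-0.6635))/√2 = -0.3558.
Condition B: z_P = (93.3 − 75.2)/11.4 = 1.5877; z_E = (5.89 − 4.81)/1.04 = 1.0385; E_B = (1.5877 − 1.0385)/√2 = 0.3883.
E_A − E_B = -0.3558 − 0.3883 = -0.7441 ≈ -0.74.

-0.74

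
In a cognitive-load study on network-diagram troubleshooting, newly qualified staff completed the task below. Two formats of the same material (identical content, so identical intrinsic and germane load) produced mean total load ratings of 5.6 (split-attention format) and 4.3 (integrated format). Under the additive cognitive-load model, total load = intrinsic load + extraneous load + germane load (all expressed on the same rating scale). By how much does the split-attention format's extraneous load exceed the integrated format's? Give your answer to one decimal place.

Intrinsic and germane load are equal across formats, so the difference in total load equals the difference in extraneous load.
Extraneous-load difference = 5.6 − 4.3 = 1.3.

1.3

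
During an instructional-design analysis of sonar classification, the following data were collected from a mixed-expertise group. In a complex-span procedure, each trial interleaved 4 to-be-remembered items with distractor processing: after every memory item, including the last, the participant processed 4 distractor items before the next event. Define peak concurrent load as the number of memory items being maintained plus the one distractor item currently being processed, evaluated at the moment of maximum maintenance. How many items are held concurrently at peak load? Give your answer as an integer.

5

Maintenance is greatest during the distractor(s) after memory item 4: all 4 memory items are being held.
One distractor item is concurrently being processed.
Peak concurrent load = 4 + 1 = 5 items.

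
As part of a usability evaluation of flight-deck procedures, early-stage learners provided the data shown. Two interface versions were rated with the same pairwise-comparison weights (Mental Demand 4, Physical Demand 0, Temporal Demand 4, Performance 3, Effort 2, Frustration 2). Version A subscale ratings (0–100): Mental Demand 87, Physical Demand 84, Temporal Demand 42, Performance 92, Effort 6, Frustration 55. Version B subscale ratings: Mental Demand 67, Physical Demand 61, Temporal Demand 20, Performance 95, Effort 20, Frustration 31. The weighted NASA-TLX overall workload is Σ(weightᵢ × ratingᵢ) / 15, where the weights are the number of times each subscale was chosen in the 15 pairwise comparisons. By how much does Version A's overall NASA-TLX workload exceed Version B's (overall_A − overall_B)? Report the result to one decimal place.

11.9

Version A weighted sum = 4·87 + 0·84 + 4·42 + 3·92 + 2·6 + 2·55 = 348 + 0 + 168 + 276 + 12 + 110 = 914; overall_A = 914/15 = 60.9333.
Version B weighted sum = 4·67 + 0·61 + 4·20 + 3·95 + 2·20 + 2·31 = 268 + 0 + 80 + 285 + 40 + 62 = 735; overall_B = 735/15 = 49.0000.
Difference = 60.9333 − 49.0000 = 11.9333 ≈ 11.9.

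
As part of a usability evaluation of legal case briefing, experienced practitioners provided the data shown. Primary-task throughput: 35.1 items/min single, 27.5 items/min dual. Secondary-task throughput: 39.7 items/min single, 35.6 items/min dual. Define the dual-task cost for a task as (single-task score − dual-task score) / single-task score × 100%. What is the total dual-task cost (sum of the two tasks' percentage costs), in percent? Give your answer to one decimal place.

Primary cost = (35.1 − 27.5) / 35.1 × 100% = 21.6524%.
Secondary cost = (39.7 − 35.6) / 39.7 × 100% = 10.3275%.
Total = 21.6524% + 10.3275% = 31.9799% ≈ 32.0%.

32.0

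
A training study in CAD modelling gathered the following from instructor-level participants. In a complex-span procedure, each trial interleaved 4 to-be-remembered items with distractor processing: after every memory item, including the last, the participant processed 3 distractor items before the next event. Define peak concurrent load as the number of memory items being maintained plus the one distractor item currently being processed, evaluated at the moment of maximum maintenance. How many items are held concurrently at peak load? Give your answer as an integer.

5

Maintenance is greatest during the distractor(s) after memory item 4: all 4 memory items are being held.
One distractor item is concurrently being processed.
Peak concurrent load = 4 + 1 = 5 items.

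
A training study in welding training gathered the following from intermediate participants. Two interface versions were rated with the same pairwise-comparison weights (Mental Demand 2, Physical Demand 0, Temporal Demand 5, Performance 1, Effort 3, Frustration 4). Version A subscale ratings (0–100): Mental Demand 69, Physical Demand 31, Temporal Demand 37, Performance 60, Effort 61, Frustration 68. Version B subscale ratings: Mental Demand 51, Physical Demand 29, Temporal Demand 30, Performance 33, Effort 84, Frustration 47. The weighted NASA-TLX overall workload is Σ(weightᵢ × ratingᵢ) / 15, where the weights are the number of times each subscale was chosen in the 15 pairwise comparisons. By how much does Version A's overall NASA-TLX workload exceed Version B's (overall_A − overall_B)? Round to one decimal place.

Version A weighted sum = 2·69 + 0·31 + 5·37 + 1·60 + 3·61 + 4·68 = 138 + 0 + 185 + 60 + 183 + 272 = 838; overall_A = 838/15 = 55.8667.
Version B weighted sum = 2·51 + 0·29 + 5·30 + 1·33 + 3·84 + 4·47 = 102 + 0 + 150 + 33 + 252 + 188 = 725; overall_B = 725/15 = 48.3333.
Difference = 55.8667 − 48.3333 = 7.5334 ≈ 7.5.

7.5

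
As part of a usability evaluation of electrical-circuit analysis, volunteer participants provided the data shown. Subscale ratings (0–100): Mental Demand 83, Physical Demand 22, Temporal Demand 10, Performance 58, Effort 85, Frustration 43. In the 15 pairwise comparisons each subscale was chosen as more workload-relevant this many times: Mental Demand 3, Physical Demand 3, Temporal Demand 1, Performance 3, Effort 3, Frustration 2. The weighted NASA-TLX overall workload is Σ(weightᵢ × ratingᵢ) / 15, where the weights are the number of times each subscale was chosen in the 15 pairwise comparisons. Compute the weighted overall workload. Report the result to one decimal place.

56.0

The tallies are the weights (they sum to 15).
Weighted sum = 3·83 + 3·22 + 1·10 + 3·58 + 3·85 + 2·43
            = 249 + 66 + 10 + 174 + 255 + 86 = 840.
Overall workload = 840 / 15 = 56.0000 ≈ 56.0.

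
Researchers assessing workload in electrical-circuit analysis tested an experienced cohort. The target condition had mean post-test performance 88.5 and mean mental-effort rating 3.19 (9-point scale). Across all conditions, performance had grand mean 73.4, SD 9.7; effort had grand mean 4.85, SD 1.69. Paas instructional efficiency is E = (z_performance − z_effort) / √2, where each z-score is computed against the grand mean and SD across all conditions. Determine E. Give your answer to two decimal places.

z_performance = (88.5 − 73.4) / 9.7 = 15.1000 / 9.7 = 1.5567.
z_effort = (3.19 − 4.85) / 1.69 = -1.6600 / 1.69 = -0.9822.
z_P − z_E = 1.5567 − (-0.9822) = 2.5389.
E = 2.5389 / √2 = 2.5389 / 1.41421 = 1.7953 ≈ 1.80.

1.80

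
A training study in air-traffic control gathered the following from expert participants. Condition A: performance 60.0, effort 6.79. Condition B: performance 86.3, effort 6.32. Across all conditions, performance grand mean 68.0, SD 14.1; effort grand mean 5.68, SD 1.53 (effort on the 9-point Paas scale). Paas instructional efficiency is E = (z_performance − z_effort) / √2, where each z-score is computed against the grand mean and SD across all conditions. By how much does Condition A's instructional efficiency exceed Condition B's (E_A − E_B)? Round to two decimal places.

Condition A: z_P = (60.0 − 68.0)/14.1 = -0.5674; z_E = (6.79 − 5.68)/1.53 = 0.7255; E_A = (-0.5674 − 0.7255)/√2 = -0.9142.
Condition B: z_P = (86.3 − 68.0)/14.1 = 1.2979; z_E = (6.32 − 5.68)/1.53 = 0.4183; E_B = (1.2979 − 0.4183)/√2 = 0.6220.
E_A − E_B = -0.9142 − 0.6220 = -1.5362 ≈ -1.54.

-1.54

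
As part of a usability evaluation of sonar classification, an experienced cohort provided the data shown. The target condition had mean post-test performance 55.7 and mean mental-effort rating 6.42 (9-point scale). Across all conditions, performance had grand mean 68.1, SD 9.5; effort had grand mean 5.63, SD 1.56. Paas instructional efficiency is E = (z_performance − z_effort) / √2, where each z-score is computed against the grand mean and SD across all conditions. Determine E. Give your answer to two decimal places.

z_performance = (55.7 − 68.1) / 9.5 = -12.4000 / 9.5 = -1.3053.
z_effort = (6.42 − 5.63) / 1.56 = 0.7900 / 1.56 = 0.5064.
z_P − z_E = -1.3053 − 0.5064 = -1.8117.
E = -1.8117 / √2 = -1.8117 / 1.41421 = -1.2811 ≈ -1.28.

-1.28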